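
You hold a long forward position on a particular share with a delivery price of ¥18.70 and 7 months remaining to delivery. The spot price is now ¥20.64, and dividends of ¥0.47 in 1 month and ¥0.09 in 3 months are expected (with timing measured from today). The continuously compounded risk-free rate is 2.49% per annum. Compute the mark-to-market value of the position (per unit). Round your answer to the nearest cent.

PV(remaining dividends) I = 0.47·e^(−0.0249·1/12) + 0.09·e^(−0.0249·3/12) = 0.5585
Current forward F = (S − I)·e^(rT) = (20.64 − 0.5585)·e^(0.0249·7/12) = 20.0815 × 1.014631 = 20.3753
Value (long) = (F − K)·e^(−rT) = (20.3753 − 18.70) × 0.985580 = 1.6511
Value = ¥1.65

¥1.65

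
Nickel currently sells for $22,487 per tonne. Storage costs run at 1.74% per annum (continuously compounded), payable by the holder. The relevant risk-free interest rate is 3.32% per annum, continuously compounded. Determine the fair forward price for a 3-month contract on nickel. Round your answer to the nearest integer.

$22,773 per tonne

Net carry = r + u − y = 0.0332 + 0.0174 − 0.0000 = 0.0506
F = S·e^((r+u−y)T) = 22487 · e^(0.0506 × 3/12) = 22487 · e^0.012650
= 22487 × 1.012730 = $22,773 per tonne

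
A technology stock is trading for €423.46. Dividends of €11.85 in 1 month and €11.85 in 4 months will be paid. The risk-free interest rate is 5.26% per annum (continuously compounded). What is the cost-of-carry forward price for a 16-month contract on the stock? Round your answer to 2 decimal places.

€429.08

PV(dividends) I = 11.85·e^(−0.0526·1/12) + 11.85·e^(−0.0526·4/12)
I = 11.7982 + 11.6440 = 23.4422
F = (S − I)·e^(rT) = (423.46 − 23.4422) · e^(0.0526·16/12)
= 400.0178 · e^0.070133 = 400.0178 × 1.072651 = €429.08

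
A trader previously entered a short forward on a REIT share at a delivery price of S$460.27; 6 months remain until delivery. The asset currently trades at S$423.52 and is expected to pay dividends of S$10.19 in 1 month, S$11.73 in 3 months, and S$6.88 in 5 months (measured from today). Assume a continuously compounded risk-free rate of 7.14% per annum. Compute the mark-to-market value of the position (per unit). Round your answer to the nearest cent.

S$48.94

PV(remaining dividends) I = 10.19·e^(−0.0714·1/12) + 11.73·e^(−0.0714·3/12) + 6.88·e^(−0.0714·5/12) = 28.3304
Current forward F = (S − I)·e^(rT) = (423.52 − 28.3304)·e^(0.0714·6/12) = 395.1896 × 1.036345 = 409.5528
Value (long) = (F − K)·e^(−rT) = (409.5528 − 460.27) × 0.964930 = -48.9385
Short position value = −(long value) = S$48.94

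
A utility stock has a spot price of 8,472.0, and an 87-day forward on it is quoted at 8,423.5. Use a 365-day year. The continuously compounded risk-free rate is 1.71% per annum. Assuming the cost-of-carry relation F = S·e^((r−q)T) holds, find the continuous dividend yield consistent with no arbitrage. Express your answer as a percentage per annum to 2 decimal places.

4.12%

From F = S·e^((r−q)T): (r − q) = ln(F/S)/T
ln(8423.5/8472.0) = ln(0.994275) = -0.005741
(r − q) = -0.005741 / (87/365) = -0.024086
q = r − ln(F/S)/T = 0.0171 + 0.024086 = 0.041186
q = 4.12%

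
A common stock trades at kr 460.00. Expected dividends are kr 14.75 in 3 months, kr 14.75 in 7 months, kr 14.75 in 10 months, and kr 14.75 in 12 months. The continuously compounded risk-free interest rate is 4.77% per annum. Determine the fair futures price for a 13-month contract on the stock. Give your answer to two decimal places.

PV(dividends) I = 14.75·e^(−0.0477·3/12) + 14.75·e^(−0.0477·7/12) + 14.75·e^(−0.0477·10/12) + 14.75·e^(−0.0477·12/12)
I = 14.5752 + 14.3452 + 14.1752 + 14.0629 = 57.1585
F = (S − I)·e^(rT) = (460.00 − 57.1585) · e^(0.0477·13/12)
= 402.8415 · e^0.051675 = 402.8415 × 1.053033 = kr 424.21

kr 424.21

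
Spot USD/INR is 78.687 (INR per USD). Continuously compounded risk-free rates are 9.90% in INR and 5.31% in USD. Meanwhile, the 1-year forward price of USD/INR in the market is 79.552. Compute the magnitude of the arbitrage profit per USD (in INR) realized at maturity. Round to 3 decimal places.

Fair forward: F* = S·e^(carry·T), with carry = (r_INR − r_USD) = 0.0990 − 0.0531 = 0.0459
F* = 78.687 · e^(0.0459 × 1) = 78.687 · e^0.045900 = 78.687 × 1.046970 = 82.3829
Market 79.552 < fair 82.3829: forward underpriced → reverse cash-and-carry (short spot, go long the forward).
At maturity, profit = |F_mkt − F*| = |79.552 − 82.3829| = 2.831 per USD (in INR)

2.831 per USD (in INR)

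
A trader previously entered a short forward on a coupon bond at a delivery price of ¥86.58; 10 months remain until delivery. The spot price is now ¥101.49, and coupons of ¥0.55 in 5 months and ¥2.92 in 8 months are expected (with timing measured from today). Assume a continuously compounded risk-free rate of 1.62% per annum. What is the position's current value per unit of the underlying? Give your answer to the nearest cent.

PV(remaining coupons) I = 0.55·e^(−0.0162·5/12) + 2.92·e^(−0.0162·8/12) = 3.4349
Current forward F = (S − I)·e^(rT) = (101.49 − 3.4349)·e^(0.0162·10/12) = 98.0551 × 1.013592 = 99.3879
Value (long) = (F − K)·e^(−rT) = (99.3879 − 86.58) × 0.986591 = 12.6362
Short position value = −(long value) = -¥12.64

-¥12.64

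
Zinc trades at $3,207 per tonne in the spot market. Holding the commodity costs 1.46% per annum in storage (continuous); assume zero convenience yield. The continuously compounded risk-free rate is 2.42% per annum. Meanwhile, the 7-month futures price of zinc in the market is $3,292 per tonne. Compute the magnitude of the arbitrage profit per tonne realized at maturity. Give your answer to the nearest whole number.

Fair futures: F* = S·e^(carry·T), with carry = (r + u) = 0.0242 + 0.0146 = 0.0388
F* = 3207 · e^(0.0388 × 7/12) = 3207 · e^0.022633 = 3207 × 1.022891 = $3280.4114
Market $3292 > fair $3280.4114: forward overpriced → cash-and-carry (buy spot, short the forward).
At maturity, profit = |F_mkt − F*| = |3292 − 3280.4114| = $12 per tonne

$12 per tonne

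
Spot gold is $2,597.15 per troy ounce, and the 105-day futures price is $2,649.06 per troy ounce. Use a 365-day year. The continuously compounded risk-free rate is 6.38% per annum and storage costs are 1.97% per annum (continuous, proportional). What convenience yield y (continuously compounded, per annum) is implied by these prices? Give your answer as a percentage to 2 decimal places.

1.47%

F = S·e^((r+u−y)T) ⇒ (r+u−y) = ln(F/S)/T
ln(2649.06/2597.15) = 0.019790; /T ⇒ 0.068794
y = r + u − ln(F/S)/T = 0.0638 + 0.0197 − 0.068794 = 0.014706
y = 1.47%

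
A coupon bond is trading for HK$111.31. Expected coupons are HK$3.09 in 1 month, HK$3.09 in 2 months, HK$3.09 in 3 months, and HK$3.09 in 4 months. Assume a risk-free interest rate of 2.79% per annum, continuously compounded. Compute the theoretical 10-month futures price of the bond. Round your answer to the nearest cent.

PV(coupons) I = 3.09·e^(−0.0279·1/12) + 3.09·e^(−0.0279·2/12) + 3.09·e^(−0.0279·3/12) + 3.09·e^(−0.0279·4/12)
I = 3.0828 + 3.0757 + 3.0685 + 3.0614 = 12.2884
F = (S − I)·e^(rT) = (111.31 − 12.2884) · e^(0.0279·10/12)
= 99.0216 · e^0.023250 = 99.0216 × 1.023522 = HK$101.35

HK$101.35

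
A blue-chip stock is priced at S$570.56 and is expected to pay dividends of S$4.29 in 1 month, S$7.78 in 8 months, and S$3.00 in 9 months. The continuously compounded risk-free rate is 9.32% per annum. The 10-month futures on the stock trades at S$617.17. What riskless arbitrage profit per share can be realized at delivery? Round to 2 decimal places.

PV(dividends) I = 4.29·e^(−0.0932·1/12) + 7.78·e^(−0.0932·8/12) + 3.00·e^(−0.0932·9/12) = 14.3656
Fair futures F* = (S − I)·e^(rT) = (570.56 − 14.3656)·e^0.077667 = 556.1944 × 1.080763 = 601.1143
Market S$617.17 > fair 601.1143: forward overpriced → cash-and-carry (borrow at r, buy the stock and collect the dividends, short the forward).
Profit at T = |F_mkt − F*| = |617.17 − 601.1143| = S$16.06 per share

S$16.06 per share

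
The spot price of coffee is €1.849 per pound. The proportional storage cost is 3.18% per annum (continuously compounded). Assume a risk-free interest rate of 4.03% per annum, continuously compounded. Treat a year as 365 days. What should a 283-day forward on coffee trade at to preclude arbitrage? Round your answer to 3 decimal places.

Net carry = r + u − y = 0.0403 + 0.0318 − 0.0000 = 0.0721
F = S·e^((r+u−y)T) = 1.849 · e^(0.0721 × 283/365) = 1.849 · e^0.055902
= 1.849 × 1.057494 = €1.955 per pound

€1.955 per pound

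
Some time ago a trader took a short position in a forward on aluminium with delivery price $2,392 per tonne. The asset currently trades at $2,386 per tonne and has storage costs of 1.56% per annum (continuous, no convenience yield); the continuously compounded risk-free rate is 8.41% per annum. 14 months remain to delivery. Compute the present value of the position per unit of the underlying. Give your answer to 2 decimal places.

-$261.37 per tonne

Current fair forward for the remaining 14 months: F = S·e^((r + u)·T), (r + u) = 0.0841 + 0.0156 = 0.0997
F = 2386 · e^(0.0997 × 14/12) = 2386 × 1.12335154 = 2680.3168
Value of long forward = (F − K)·e^(−rT) = (2680.3168 − 2392) · e^(−0.0841·14/12)
= 288.3168 × 0.90654313 = 261.37
Short position value = −(long value) = -$261.37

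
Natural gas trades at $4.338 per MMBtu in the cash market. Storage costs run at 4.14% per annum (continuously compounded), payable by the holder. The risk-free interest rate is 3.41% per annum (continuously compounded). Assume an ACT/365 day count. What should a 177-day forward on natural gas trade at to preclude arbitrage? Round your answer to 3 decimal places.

Net carry = r + u − y = 0.0341 + 0.0414 − 0.0000 = 0.0755
F = S·e^((r+u−y)T) = 4.338 · e^(0.0755 × 177/365) = 4.338 · e^0.036612
= 4.338 × 1.037290 = $4.500 per MMBtu

$4.500 per MMBtu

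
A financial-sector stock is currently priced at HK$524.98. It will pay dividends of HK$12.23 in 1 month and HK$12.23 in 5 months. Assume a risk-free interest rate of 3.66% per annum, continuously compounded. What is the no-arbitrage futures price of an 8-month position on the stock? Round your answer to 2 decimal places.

HK$513.11

PV(dividends) I = 12.23·e^(−0.0366·1/12) + 12.23·e^(−0.0366·5/12)
I = 12.1928 + 12.0449 = 24.2377
F = (S − I)·e^(rT) = (524.98 − 24.2377) · e^(0.0366·8/12)
= 500.7423 · e^0.024400 = 500.7423 × 1.024700 = HK$513.11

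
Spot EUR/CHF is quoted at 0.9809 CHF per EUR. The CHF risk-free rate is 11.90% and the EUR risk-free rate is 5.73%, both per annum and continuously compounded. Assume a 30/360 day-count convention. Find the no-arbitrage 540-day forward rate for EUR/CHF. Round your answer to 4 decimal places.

F = S·e^((r_CHF − r_EUR)T) = 0.9809 · e^((0.1190 − 0.0573) × 540/360)
= 0.9809 · e^0.092550 = 0.9809 × 1.096968
F = 1.0760 CHF per EUR

1.0760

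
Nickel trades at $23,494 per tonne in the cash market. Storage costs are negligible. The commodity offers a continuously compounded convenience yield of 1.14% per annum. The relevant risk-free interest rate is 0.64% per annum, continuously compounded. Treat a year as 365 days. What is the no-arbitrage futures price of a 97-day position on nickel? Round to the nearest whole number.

$23,463 per tonne

Net carry = r + u − y = 0.0064 + 0.0000 − 0.0114 = -0.0050
F = S·e^((r+u−y)T) = 23494 · e^(-0.0050 × 97/365) = 23494 · e^-0.001329
= 23494 × 0.998672 = $23,463 per tonne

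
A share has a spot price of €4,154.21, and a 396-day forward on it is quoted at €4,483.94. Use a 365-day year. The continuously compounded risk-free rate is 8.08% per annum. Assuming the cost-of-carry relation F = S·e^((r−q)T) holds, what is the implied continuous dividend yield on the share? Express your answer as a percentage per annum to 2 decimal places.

From F = S·e^((r−q)T): (r − q) = ln(F/S)/T
ln(4483.94/4154.21) = ln(1.079372) = 0.076379
(r − q) = 0.076379 / (396/365) = 0.070400
q = r − ln(F/S)/T = 0.0808 − 0.070400 = 0.010400
q = 1.04%

1.04%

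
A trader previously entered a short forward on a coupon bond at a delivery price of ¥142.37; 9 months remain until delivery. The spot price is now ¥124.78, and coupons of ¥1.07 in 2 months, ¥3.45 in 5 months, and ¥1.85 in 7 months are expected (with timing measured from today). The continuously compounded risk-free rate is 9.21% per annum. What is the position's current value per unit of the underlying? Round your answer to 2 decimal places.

PV(remaining coupons) I = 1.07·e^(−0.0921·2/12) + 3.45·e^(−0.0921·5/12) + 1.85·e^(−0.0921·7/12) = 6.1270
Current forward F = (S − I)·e^(rT) = (124.78 − 6.1270)·e^(0.0921·9/12) = 118.6530 × 1.071517 = 127.1387
Value (long) = (F − K)·e^(−rT) = (127.1387 − 142.37) × 0.933257 = -14.2147
Short position value = −(long value) = ¥14.21

¥14.21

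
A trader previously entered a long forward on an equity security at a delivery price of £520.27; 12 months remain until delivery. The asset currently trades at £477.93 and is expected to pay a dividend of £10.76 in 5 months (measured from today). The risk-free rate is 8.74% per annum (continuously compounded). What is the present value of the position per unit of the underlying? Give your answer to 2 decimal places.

-£9.17

PV(remaining dividends) I = 10.76·e^(−0.0874·5/12) = 10.3752
Current forward F = (S − I)·e^(rT) = (477.93 − 10.3752)·e^(0.0874·12/12) = 467.5548 × 1.091333 = 510.2580
Value (long) = (F − K)·e^(−rT) = (510.2580 − 520.27) × 0.916310 = -9.1741
Value = -£9.17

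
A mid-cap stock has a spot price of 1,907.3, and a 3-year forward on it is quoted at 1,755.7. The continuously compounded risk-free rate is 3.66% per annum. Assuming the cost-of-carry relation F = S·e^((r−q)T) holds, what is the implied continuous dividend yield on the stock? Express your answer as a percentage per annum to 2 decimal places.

6.42%

From F = S·e^((r−q)T): (r − q) = ln(F/S)/T
ln(1755.7/1907.3) = ln(0.920516) = -0.082821
(r − q) = -0.082821 / (3) = -0.027607
q = r − ln(F/S)/T = 0.0366 + 0.027607 = 0.064207
q = 6.42%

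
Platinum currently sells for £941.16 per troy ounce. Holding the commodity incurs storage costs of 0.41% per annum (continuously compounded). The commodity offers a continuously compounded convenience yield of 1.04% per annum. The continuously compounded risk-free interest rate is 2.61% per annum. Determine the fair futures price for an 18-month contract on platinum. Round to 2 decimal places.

Net carry = r + u − y = 0.0261 + 0.0041 − 0.0104 = 0.0198
F = S·e^((r+u−y)T) = 941.16 · e^(0.0198 × 18/12) = 941.16 · e^0.029700
= 941.16 × 1.030145 = £969.53 per troy ounce

£969.53 per troy ounce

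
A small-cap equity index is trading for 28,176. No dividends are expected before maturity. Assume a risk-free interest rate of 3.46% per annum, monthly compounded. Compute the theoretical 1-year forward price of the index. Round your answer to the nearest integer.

F = S · (1+r/12)^(12T)
= 28176 × 1.035154
F = 29,166

29,166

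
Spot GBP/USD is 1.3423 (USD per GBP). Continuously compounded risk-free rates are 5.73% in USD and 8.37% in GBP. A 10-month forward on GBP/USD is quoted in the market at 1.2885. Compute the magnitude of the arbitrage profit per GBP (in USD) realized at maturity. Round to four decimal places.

0.0246 per GBP (in USD)

Fair forward: F* = S·e^(carry·T), with carry = (r_USD − r_GBP) = 0.0573 − 0.0837 = -0.0264
F* = 1.3423 · e^(-0.0264 × 10/12) = 1.3423 · e^-0.022000 = 1.3423 × 0.978240 = 1.3131
Market 1.2885 < fair 1.3131: forward underpriced → reverse cash-and-carry (short spot, go long the forward).
At maturity, profit = |F_mkt − F*| = |1.2885 − 1.3131| = 0.0246 per GBP (in USD)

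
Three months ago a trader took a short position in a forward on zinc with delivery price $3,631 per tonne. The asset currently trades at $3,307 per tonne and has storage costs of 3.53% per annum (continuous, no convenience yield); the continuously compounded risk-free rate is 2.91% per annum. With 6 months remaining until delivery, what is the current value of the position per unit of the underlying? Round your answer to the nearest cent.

Current fair forward for the remaining 6 months: F = S·e^((r + u)·T), (r + u) = 0.0291 + 0.0353 = 0.0644
F = 3307 · e^(0.0644 × 6/12) = 3307 × 1.03272403 = 3415.2184
Value of long forward = (F − K)·e^(−rT) = (3415.2184 − 3631) · e^(−0.0291·6/12)
= -215.7816 × 0.98555534 = -212.66
Short position value = −(long value) = $212.66

$212.66 per tonne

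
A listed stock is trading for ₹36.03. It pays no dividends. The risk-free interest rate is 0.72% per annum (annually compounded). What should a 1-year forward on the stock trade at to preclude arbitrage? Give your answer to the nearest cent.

₹36.29

F = S · (1+r)^T
= 36.03 × 1.007200
F = ₹36.29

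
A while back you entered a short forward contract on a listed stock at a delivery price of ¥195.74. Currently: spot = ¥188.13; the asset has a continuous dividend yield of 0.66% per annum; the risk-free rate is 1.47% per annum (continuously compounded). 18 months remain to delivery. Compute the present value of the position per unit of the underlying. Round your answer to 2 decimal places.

¥5.19

Current fair forward for the remaining 18 months: F = S·e^((r − q)·T), (r − q) = 0.0147 − 0.0066 = 0.0081
F = 188.13 · e^(0.0081 × 18/12) = 188.13 × 1.012224 = 190.4297
Value of long forward = (F − K)·e^(−rT) = (190.4297 − 195.74) · e^(−0.0147·18/12)
= -5.3103 × 0.978191 = -5.19
Short position value = −(long value) = ¥5.19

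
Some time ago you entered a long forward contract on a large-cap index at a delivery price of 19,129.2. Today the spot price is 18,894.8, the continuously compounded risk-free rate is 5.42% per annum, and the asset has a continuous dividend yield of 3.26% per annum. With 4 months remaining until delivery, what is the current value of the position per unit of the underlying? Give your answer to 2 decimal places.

-96.11

Current fair forward for the remaining 4 months: F = S·e^((r − q)·T), (r − q) = 0.0542 − 0.0326 = 0.0216
F = 18894.8 · e^(0.0216 × 4/12) = 18894.8 × 1.00722598 = 19031.3334
Value of long forward = (F − K)·e^(−rT) = (19031.3334 − 19129.2) · e^(−0.0542·4/12)
= -97.8666 × 0.98209556 = -96.11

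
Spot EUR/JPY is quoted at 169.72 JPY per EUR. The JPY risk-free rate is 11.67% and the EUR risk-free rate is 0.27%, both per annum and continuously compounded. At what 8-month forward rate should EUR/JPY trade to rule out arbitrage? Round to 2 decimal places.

F = S·e^((r_JPY − r_EUR)T) = 169.72 · e^((0.1167 − 0.0027) × 8/12)
= 169.72 · e^0.076000 = 169.72 × 1.078963
F = 183.12 JPY per EUR

183.12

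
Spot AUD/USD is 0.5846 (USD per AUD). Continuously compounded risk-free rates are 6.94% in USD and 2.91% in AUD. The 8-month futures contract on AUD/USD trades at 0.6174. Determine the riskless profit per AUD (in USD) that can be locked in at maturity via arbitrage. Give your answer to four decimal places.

0.0169 per AUD (in USD)

Fair futures: F* = S·e^(carry·T), with carry = (r_USD − r_AUD) = 0.0694 − 0.0291 = 0.0403
F* = 0.5846 · e^(0.0403 × 8/12) = 0.5846 · e^0.026867 = 0.5846 × 1.027231 = 0.6005
Market 0.6174 > fair 0.6005: forward overpriced → cash-and-carry (buy spot, short the forward).
At maturity, profit = |F_mkt − F*| = |0.6174 − 0.6005| = 0.0169 per AUD (in USD)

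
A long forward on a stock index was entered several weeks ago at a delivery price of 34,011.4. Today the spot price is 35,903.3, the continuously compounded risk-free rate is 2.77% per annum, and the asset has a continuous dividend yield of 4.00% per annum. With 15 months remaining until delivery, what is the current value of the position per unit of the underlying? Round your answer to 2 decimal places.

Current fair forward for the remaining 15 months: F = S·e^((r − q)·T), (r − q) = 0.0277 − 0.0400 = -0.0123
F = 35903.3 · e^(-0.0123 × 15/12) = 35903.3 × 0.98474259 = 35355.5086
Value of long forward = (F − K)·e^(−rT) = (35355.5086 − 34011.4) · e^(−0.0277·15/12)
= 1344.1086 × 0.96596759 = 1298.37

1298.37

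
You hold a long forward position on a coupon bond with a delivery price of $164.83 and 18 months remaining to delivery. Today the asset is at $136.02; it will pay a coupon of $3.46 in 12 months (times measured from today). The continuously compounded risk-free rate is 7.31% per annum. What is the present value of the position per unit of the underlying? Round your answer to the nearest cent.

-$14.91

PV(remaining coupons) I = 3.46·e^(−0.0731·12/12) = 3.2161
Current forward F = (S − I)·e^(rT) = (136.02 − 3.2161)·e^(0.0731·18/12) = 132.8039 × 1.115887 = 148.1941
Value (long) = (F − K)·e^(−rT) = (148.1941 − 164.83) × 0.896148 = -14.9082
Value = -$14.91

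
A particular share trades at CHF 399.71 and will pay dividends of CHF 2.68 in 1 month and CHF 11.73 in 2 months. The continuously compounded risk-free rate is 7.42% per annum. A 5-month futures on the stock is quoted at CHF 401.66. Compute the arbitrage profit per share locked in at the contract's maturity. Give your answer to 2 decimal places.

PV(dividends) I = 2.68·e^(−0.0742·1/12) + 11.73·e^(−0.0742·2/12) = 14.2493
Fair futures F* = (S − I)·e^(rT) = (399.71 − 14.2493)·e^0.030917 = 385.4607 × 1.031400 = 397.5642
Market CHF 401.66 > fair 397.5642: forward overpriced → cash-and-carry (borrow at r, buy the stock and collect the dividends, short the forward).
Profit at T = |F_mkt − F*| = |401.66 − 397.5642| = CHF 4.10 per share

CHF 4.10 per share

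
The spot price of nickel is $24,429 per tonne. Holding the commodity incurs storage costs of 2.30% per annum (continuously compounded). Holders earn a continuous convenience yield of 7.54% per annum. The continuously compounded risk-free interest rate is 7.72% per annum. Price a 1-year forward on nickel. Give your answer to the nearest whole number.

$25,042 per tonne

Net carry = r + u − y = 0.0772 + 0.0230 − 0.0754 = 0.0248
F = S·e^((r+u−y)T) = 24429 · e^(0.0248 × 12/12) = 24429 · e^0.024800
= 24429 × 1.025110 = $25,042 per tonne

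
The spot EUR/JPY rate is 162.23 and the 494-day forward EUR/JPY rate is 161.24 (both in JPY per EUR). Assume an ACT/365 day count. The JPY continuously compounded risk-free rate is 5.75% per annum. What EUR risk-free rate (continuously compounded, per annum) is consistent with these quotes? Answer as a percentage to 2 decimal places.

6.20%

F = S·e^((r_JPY − r_EUR)T) ⇒ r_EUR = r_JPY − ln(F/S)/T
ln(161.24/162.23) = -0.006121; /(494/365) = -0.004523
r_EUR = 0.0575 + 0.004523 = 0.062023
r_EUR = 6.20%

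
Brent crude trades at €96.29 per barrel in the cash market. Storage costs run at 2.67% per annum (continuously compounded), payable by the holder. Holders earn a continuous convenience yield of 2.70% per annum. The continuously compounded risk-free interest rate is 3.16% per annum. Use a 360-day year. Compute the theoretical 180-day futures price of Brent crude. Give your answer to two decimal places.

€97.81 per barrel

Net carry = r + u − y = 0.0316 + 0.0267 − 0.0270 = 0.0313
F = S·e^((r+u−y)T) = 96.29 · e^(0.0313 × 180/360) = 96.29 · e^0.015650
= 96.29 × 1.015773 = €97.81 per barrel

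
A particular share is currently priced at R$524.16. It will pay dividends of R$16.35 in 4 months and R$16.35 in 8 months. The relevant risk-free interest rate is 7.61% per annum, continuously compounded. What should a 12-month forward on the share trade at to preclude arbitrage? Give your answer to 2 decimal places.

PV(dividends) I = 16.35·e^(−0.0761·4/12) + 16.35·e^(−0.0761·8/12)
I = 15.9405 + 15.5412 = 31.4817
F = (S − I)·e^(rT) = (524.16 − 31.4817) · e^(0.0761·12/12)
= 492.6783 · e^0.076100 = 492.6783 × 1.079070 = R$531.63

R$531.63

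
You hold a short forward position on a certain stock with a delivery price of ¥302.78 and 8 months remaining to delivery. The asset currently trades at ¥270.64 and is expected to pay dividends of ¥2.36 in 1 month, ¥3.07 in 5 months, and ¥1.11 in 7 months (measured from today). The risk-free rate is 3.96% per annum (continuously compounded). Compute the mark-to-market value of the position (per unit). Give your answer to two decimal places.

¥30.71

PV(remaining dividends) I = 2.36·e^(−0.0396·1/12) + 3.07·e^(−0.0396·5/12) + 1.11·e^(−0.0396·7/12) = 6.4566
Current forward F = (S − I)·e^(rT) = (270.64 − 6.4566)·e^(0.0396·8/12) = 264.1834 × 1.026752 = 271.2508
Value (long) = (F − K)·e^(−rT) = (271.2508 − 302.78) × 0.973945 = -30.7077
Short position value = −(long value) = ¥30.71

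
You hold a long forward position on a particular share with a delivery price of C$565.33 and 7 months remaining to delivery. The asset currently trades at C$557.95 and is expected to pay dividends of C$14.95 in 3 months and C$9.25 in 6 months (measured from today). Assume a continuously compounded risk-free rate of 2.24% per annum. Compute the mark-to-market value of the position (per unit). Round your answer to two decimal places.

-C$24.05

PV(remaining dividends) I = 14.95·e^(−0.0224·3/12) + 9.25·e^(−0.0224·6/12) = 24.0135
Current forward F = (S − I)·e^(rT) = (557.95 − 24.0135)·e^(0.0224·7/12) = 533.9365 × 1.013152 = 540.9588
Value (long) = (F − K)·e^(−rT) = (540.9588 − 565.33) × 0.987018 = -24.0548
Value = -C$24.05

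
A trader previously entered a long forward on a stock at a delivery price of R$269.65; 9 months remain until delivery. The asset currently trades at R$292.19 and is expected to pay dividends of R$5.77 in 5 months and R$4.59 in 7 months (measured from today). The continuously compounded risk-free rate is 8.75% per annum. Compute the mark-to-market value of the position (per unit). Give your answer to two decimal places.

R$29.74

PV(remaining dividends) I = 5.77·e^(−0.0875·5/12) + 4.59·e^(−0.0875·7/12) = 9.9250
Current forward F = (S − I)·e^(rT) = (292.19 − 9.9250)·e^(0.0875·9/12) = 282.2650 × 1.067826 = 301.4099
Value (long) = (F − K)·e^(−rT) = (301.4099 − 269.65) × 0.936482 = 29.7426
Value = R$29.74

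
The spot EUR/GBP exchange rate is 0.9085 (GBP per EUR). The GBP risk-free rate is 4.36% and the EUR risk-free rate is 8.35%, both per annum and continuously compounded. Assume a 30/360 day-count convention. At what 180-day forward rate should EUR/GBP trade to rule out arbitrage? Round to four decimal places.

0.8906

F = S·e^((r_GBP − r_EUR)T) = 0.9085 · e^((0.0436 − 0.0835) × 180/360)
= 0.9085 · e^-0.019950 = 0.9085 × 0.980248
F = 0.8906 GBP per EUR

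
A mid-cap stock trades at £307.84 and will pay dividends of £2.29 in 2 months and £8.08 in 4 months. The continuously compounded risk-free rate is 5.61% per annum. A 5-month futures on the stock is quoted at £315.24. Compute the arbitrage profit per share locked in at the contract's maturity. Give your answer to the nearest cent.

PV(dividends) I = 2.29·e^(−0.0561·2/12) + 8.08·e^(−0.0561·4/12) = 10.1990
Fair futures F* = (S − I)·e^(rT) = (307.84 − 10.1990)·e^0.023375 = 297.6410 × 1.023650 = 304.6802
Market £315.24 > fair 304.6802: forward overpriced → cash-and-carry (borrow at r, buy the stock and collect the dividends, short the forward).
Profit at T = |F_mkt − F*| = |315.24 − 304.6802| = £10.56 per share

£10.56 per share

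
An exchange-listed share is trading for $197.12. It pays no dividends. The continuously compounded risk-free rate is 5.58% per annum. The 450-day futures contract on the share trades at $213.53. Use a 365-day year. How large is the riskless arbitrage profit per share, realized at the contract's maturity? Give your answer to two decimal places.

Fair futures: F* = S·e^(carry·T), with carry = r = 0.0558
F* = 197.12 · e^(0.0558 × 450/365) = 197.12 · e^0.068795 = 197.12 × 1.071217 = $211.1583
Market $213.53 > fair $211.1583: forward overpriced → cash-and-carry (buy spot, short the forward).
At maturity, profit = |F_mkt − F*| = |213.53 − 211.1583| = $2.37 per share

$2.37 per share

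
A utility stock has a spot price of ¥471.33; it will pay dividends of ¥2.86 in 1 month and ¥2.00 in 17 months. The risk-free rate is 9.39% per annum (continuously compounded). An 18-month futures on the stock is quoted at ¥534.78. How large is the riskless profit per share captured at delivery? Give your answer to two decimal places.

PV(dividends) I = 2.86·e^(−0.0939·1/12) + 2.00·e^(−0.0939·17/12) = 4.5886
Fair futures F* = (S − I)·e^(rT) = (471.33 − 4.5886)·e^0.140850 = 466.7414 × 1.151252 = 537.3370
Market ¥534.78 < fair 537.3370: forward underpriced → reverse cash-and-carry (short the stock, invest proceeds at r, pay the dividends, go long the forward).
Profit at T = |F_mkt − F*| = |534.78 − 537.3370| = ¥2.56 per share

¥2.56 per share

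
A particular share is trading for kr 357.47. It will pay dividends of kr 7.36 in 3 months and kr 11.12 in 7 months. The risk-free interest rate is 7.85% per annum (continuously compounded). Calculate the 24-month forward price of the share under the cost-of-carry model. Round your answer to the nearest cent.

kr 397.37

PV(dividends) I = 7.36·e^(−0.0785·3/12) + 11.12·e^(−0.0785·7/12)
I = 7.2170 + 10.6223 = 17.8393
F = (S − I)·e^(rT) = (357.47 − 17.8393) · e^(0.0785·24/12)
= 339.6307 · e^0.157000 = 339.6307 × 1.169996 = kr 397.37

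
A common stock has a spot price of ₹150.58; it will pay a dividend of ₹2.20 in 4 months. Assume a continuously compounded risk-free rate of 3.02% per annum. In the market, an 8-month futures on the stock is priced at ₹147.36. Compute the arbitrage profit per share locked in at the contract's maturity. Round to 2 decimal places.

₹4.06 per share

PV(dividends) I = 2.20·e^(−0.0302·4/12) = 2.1780
Fair futures F* = (S − I)·e^(rT) = (150.58 − 2.1780)·e^0.020133 = 148.4020 × 1.020337 = 151.4201
Market ₹147.36 < fair 151.4201: forward underpriced → reverse cash-and-carry (short the stock, invest proceeds at r, pay the dividends, go long the forward).
Profit at T = |F_mkt − F*| = |147.36 − 151.4201| = ₹4.06 per share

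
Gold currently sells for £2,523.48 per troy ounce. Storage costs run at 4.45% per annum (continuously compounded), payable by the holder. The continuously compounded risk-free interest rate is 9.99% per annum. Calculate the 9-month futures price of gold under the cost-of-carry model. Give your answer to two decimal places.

£2,812.12 per troy ounce

Net carry = r + u − y = 0.0999 + 0.0445 − 0.0000 = 0.1444
F = S·e^((r+u−y)T) = 2523.48 · e^(0.1444 × 9/12) = 2523.48 · e^0.10830000
= 2523.48 × 1.11438201 = £2,812.12 per troy ounce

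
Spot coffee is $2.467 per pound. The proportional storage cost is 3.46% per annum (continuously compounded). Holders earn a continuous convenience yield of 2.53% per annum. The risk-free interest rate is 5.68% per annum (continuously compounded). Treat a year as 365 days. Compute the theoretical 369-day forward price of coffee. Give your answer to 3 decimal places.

$2.637 per pound

Net carry = r + u − y = 0.0568 + 0.0346 − 0.0253 = 0.0661
F = S·e^((r+u−y)T) = 2.467 · e^(0.0661 × 369/365) = 2.467 · e^0.066824
= 2.467 × 1.069107 = $2.637 per pound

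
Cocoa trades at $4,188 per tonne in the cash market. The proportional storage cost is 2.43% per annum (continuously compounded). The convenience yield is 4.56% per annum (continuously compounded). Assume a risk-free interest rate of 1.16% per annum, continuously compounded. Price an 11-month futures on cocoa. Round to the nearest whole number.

Net carry = r + u − y = 0.0116 + 0.0243 − 0.0456 = -0.0097
F = S·e^((r+u−y)T) = 4188 · e^(-0.0097 × 11/12) = 4188 · e^-0.008892
= 4188 × 0.991147 = $4,151 per tonne

$4,151 per tonne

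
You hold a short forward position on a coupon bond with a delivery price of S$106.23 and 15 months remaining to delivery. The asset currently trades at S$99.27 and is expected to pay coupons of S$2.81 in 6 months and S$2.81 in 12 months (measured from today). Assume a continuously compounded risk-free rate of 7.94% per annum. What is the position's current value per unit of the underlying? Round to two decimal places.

S$2.22

PV(remaining coupons) I = 2.81·e^(−0.0794·6/12) + 2.81·e^(−0.0794·12/12) = 5.2961
Current forward F = (S − I)·e^(rT) = (99.27 − 5.2961)·e^(0.0794·15/12) = 93.9739 × 1.104342 = 103.7793
Value (long) = (F − K)·e^(−rT) = (103.7793 − 106.23) × 0.905516 = -2.2191
Short position value = −(long value) = S$2.22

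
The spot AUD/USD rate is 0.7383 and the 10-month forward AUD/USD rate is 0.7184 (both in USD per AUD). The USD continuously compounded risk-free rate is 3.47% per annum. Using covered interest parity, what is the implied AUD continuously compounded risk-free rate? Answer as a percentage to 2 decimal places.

F = S·e^((r_USD − r_AUD)T) ⇒ r_AUD = r_USD − ln(F/S)/T
ln(0.7184/0.7383) = -0.027324; /(10/12) = -0.032789
r_AUD = 0.0347 + 0.032789 = 0.067489
r_AUD = 6.75%

6.75%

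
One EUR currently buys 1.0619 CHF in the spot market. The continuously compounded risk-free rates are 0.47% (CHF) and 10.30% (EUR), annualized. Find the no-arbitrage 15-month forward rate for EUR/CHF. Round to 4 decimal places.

0.9391

F = S·e^((r_CHF − r_EUR)T) = 1.0619 · e^((0.0047 − 0.1030) × 15/12)
= 1.0619 · e^-0.122875 = 1.0619 × 0.884374
F = 0.9391 CHF per EUR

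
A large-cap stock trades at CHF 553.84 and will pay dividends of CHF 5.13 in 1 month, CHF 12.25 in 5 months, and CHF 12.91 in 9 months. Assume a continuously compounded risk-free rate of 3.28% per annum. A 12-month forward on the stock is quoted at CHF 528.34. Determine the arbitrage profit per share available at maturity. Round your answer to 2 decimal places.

PV(dividends) I = 5.13·e^(−0.0328·1/12) + 12.25·e^(−0.0328·5/12) + 12.91·e^(−0.0328·9/12) = 29.7960
Fair forward F* = (S − I)·e^(rT) = (553.84 − 29.7960)·e^0.032800 = 524.0440 × 1.033344 = 541.5177
Market CHF 528.34 < fair 541.5177: forward underpriced → reverse cash-and-carry (short the stock, invest proceeds at r, pay the dividends, go long the forward).
Profit at T = |F_mkt − F*| = |528.34 − 541.5177| = CHF 13.18 per share

CHF 13.18 per share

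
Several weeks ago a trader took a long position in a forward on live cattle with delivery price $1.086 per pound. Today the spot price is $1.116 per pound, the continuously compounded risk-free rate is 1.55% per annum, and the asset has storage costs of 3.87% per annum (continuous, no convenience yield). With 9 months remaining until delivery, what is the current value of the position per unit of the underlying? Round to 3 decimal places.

$0.075 per pound

Current fair forward for the remaining 9 months: F = S·e^((r + u)·T), (r + u) = 0.0155 + 0.0387 = 0.0542
F = 1.116 · e^(0.0542 × 9/12) = 1.116 × 1.041488 = 1.1623
Value of long forward = (F − K)·e^(−rT) = (1.1623 − 1.086) · e^(−0.0155·9/12)
= 0.0763 × 0.988442 = 0.075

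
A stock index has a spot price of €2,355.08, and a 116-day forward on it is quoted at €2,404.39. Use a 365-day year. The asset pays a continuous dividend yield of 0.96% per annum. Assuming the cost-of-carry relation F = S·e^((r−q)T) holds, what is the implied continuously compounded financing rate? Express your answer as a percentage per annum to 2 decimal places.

From F = S·e^((r−q)T): (r − q) = ln(F/S)/T
ln(2404.39/2355.08) = ln(1.020938) = 0.020722
(r − q) = 0.020722 / (116/365) = 0.065203
r = ln(F/S)/T + q = 0.065203 + 0.0096 = 0.074803
r = 7.48%

7.48%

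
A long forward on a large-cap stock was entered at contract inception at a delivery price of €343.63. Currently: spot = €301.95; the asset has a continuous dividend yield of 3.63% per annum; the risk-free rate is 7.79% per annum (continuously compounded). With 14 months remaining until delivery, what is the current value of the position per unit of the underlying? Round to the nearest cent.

-€24.35

Current fair forward for the remaining 14 months: F = S·e^((r − q)·T), (r − q) = 0.0779 − 0.0363 = 0.0416
F = 301.95 · e^(0.0416 × 14/12) = 301.95 × 1.049730 = 316.9660
Value of long forward = (F − K)·e^(−rT) = (316.9660 − 343.63) · e^(−0.0779·14/12)
= -26.6640 × 0.913124 = -24.35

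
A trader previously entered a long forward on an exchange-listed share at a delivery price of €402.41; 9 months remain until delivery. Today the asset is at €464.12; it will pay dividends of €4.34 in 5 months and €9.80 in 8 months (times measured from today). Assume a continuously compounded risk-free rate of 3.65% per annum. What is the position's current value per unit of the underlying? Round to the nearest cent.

PV(remaining dividends) I = 4.34·e^(−0.0365·5/12) + 9.80·e^(−0.0365·8/12) = 13.8389
Current forward F = (S − I)·e^(rT) = (464.12 − 13.8389)·e^(0.0365·9/12) = 450.2811 × 1.027753 = 462.7778
Value (long) = (F − K)·e^(−rT) = (462.7778 − 402.41) × 0.972996 = 58.7376
Value = €58.74

€58.74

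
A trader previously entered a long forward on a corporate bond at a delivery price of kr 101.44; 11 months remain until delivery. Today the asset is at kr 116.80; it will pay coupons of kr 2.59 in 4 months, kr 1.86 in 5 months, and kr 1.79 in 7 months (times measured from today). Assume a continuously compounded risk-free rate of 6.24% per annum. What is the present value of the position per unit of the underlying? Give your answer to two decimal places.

kr 14.92

PV(remaining coupons) I = 2.59·e^(−0.0624·4/12) + 1.86·e^(−0.0624·5/12) + 1.79·e^(−0.0624·7/12) = 6.0750
Current forward F = (S − I)·e^(rT) = (116.80 − 6.0750)·e^(0.0624·11/12) = 110.7250 × 1.058868 = 117.2432
Value (long) = (F − K)·e^(−rT) = (117.2432 − 101.44) × 0.944405 = 14.9246
Value = kr 14.92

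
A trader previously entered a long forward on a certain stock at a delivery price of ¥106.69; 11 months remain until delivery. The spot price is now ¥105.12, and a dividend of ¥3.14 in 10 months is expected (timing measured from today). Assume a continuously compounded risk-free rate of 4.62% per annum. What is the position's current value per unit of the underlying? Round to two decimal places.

PV(remaining dividends) I = 3.14·e^(−0.0462·10/12) = 3.0214
Current forward F = (S − I)·e^(rT) = (105.12 − 3.0214)·e^(0.0462·11/12) = 102.0986 × 1.043260 = 106.5154
Value (long) = (F − K)·e^(−rT) = (106.5154 − 106.69) × 0.958534 = -0.1674
Value = -¥0.17

-¥0.17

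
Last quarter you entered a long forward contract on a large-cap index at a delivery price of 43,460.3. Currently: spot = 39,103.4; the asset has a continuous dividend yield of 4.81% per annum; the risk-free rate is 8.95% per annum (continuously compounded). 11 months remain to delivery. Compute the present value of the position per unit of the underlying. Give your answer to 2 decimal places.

-2620.36

Current fair forward for the remaining 11 months: F = S·e^((r − q)·T), (r − q) = 0.0895 − 0.0481 = 0.0414
F = 39103.4 · e^(0.0414 × 11/12) = 39103.4 × 1.03867930 = 40615.8921
Value of long forward = (F − K)·e^(−rT) = (40615.8921 − 43460.3) · e^(−0.0895·11/12)
= -2844.4079 × 0.92123357 = -2620.36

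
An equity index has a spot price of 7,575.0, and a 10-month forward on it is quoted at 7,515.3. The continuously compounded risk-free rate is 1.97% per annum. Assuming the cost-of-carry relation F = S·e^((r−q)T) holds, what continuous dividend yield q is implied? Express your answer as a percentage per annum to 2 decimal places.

2.92%

From F = S·e^((r−q)T): (r − q) = ln(F/S)/T
ln(7515.3/7575.0) = ln(0.992119) = -0.007912
(r − q) = -0.007912 / (10/12) = -0.009494
q = r − ln(F/S)/T = 0.0197 + 0.009494 = 0.029194
q = 2.92%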